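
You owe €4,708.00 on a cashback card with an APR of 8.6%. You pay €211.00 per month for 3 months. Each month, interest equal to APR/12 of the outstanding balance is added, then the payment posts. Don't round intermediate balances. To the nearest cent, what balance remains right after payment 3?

Monthly rate r = 8.6%/12 = 0.716667% = 0.00716667.
Each month: B ← B·(1+r) − €211.00.
Month 1: interest €33.74; balance after payment €4,530.74.
Month 2: interest €32.47; balance after payment €4,352.21.
Month 3: interest €31.19; balance after payment €4,172.40.

€4,172.40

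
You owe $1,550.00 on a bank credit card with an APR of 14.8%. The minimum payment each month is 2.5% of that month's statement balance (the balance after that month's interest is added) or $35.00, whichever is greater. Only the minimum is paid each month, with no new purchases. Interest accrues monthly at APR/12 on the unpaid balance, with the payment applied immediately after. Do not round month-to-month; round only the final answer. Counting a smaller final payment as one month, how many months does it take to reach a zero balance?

64 months

Monthly rate r = 14.8%/12 = 1.23333% = 0.0123333.
While 2.5% of the post-interest balance exceeds $35.00, each month B ← (B·(1+r))·(1 − 0.025), i.e. B shrinks by the factor (1+r)·0.975 = 0.98702.
This holds for months 1–9. Entering month 10 the balance is $1,378.11; 2.5% of the post-interest balance is now below $35.00, so the flat $35.00 minimum applies from here.
From month 10 a fixed $35.00 at rate r clears $1,378.11 in 55 more payments. Total: 9 + 55 = 64 months.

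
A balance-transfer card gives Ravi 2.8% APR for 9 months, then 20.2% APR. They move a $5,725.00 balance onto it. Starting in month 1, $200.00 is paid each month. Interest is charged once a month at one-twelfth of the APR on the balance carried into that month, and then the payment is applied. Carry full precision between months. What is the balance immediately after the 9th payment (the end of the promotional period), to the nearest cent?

$4,029.46

Promo months 1–9 at r₀ = 2.8%/12 = 0.00233333; months 10+ at r₁ = 20.2%/12 = 0.0168333.
After month 9: iterate B ← B·(1+r₀) − $200.00 for 9 months → $4,029.46.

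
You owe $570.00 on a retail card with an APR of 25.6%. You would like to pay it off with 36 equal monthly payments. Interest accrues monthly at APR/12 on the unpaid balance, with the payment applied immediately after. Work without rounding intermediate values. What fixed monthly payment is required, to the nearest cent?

$22.84

Monthly rate r = 25.6%/12 = 2.13333% = 0.0213333.
Level-payment amortization: P = B₀·r / (1 − (1+r)^(−n)) = 570.00·0.0213333 / (1 − 1.02133^(−36)).
Denominator 1 − (1+r)^(−36) = 0.53229741.
P = 12.16 / 0.53229741 ≈ 22.84.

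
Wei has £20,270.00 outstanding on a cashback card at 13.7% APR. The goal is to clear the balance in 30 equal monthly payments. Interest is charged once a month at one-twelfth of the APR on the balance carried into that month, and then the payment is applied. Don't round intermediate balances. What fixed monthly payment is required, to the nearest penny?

£801.78

Monthly rate r = 13.7%/12 = 1.14167% = 0.0114167.
Level-payment amortization: P = B₀·r / (1 − (1+r)^(−n)) = 20270.00·0.0114167 / (1 − 1.01142^(−30)).
Denominator 1 − (1+r)^(−30) = 0.288627908.
P = 231.416 / 0.288627908 ≈ 801.78.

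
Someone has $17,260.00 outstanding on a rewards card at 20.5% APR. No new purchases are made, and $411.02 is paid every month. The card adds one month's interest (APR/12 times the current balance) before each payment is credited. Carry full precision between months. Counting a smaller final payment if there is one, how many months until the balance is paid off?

Monthly rate r = 20.5%/12 = 1.70833% = 0.0170833.
Recurrence: B ← B·(1+r) − $411.02.
Month 1: interest $294.86; balance after payment $17,143.84.
Month 2: interest $292.87; balance after payment $17,025.69.
Closed form: n = −ln(1 − rB₀/P)/ln(1+r) = −ln(0.28262)/ln(1.01708) ≈ 74.600, so the balance reaches zero during payment 75.

75 months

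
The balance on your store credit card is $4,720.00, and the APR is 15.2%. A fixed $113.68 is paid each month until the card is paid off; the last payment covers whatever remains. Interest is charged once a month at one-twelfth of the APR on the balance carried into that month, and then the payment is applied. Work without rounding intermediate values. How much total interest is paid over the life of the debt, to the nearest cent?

Monthly rate r = 15.2%/12 = 1.26667% = 0.0126667.
Payoff takes n = ⌈−ln(1 − rB₀/P)/ln(1+r)⌉ = ⌈59.297⌉ = 60 payments; the last is $33.94.
Total paid = 59·$113.68 + $33.94 = $6,741.06.
Total interest = total paid − principal = $6,741.06 − $4,720.00 = $2,021.06.

$2,021.06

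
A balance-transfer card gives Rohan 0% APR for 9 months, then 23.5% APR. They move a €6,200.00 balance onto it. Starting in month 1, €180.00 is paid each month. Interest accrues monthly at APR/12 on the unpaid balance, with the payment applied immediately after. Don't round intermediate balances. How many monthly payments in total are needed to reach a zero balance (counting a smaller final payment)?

Promo months 1–9 at r₀ = 0%/12 = 0; months 10+ at r₁ = 23.5%/12 = 0.0195833.
After month 9 (no interest yet): B = €6,200.00 − 9·€180.00 = €4,580.00.
Then at r₁ with €180.00/mo: n₂ = −ln(1 − r₁·B/P)/ln(1+r₁) ≈ 35.56 → 36 more payments.

45 months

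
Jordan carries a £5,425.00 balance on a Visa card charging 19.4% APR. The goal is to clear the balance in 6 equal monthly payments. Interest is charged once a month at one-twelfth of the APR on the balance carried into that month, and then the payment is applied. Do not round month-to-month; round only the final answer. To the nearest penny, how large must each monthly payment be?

£956.01

Monthly rate r = 19.4%/12 = 1.61667% = 0.0161667.
Level-payment amortization: P = B₀·r / (1 − (1+r)^(−n)) = 5425.00·0.0161667 / (1 − 1.01617^(−6)).
Denominator 1 − (1+r)^(−6) = 0.0917396988.
P = 87.7042 / 0.0917396988 ≈ 956.01.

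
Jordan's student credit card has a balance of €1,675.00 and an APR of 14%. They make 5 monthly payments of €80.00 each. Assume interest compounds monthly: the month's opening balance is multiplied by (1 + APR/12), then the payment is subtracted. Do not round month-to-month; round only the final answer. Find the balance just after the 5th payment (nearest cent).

Monthly rate r = 14%/12 = 1.16667% = 0.0116667.
Each month: B ← B·(1+r) − €80.00.
Month 1: interest €19.54; balance after payment €1,614.54.
Month 2: interest €18.84; balance after payment €1,553.38.
Month 3: interest €18.12; balance after payment €1,491.50.
Month 4: interest €17.40; balance after payment €1,428.90.
Month 5: interest €16.67; balance after payment €1,365.57.

€1,365.57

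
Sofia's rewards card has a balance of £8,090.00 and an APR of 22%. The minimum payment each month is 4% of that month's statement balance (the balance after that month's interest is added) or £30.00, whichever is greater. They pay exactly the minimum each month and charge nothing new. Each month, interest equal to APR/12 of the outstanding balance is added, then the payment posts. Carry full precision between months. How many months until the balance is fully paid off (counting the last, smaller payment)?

Monthly rate r = 22%/12 = 1.83333% = 0.0183333.
While 4% of the post-interest balance exceeds £30.00, each month B ← (B·(1+r))·(1 − 0.04), i.e. B shrinks by the factor (1+r)·0.96 = 0.9776.
This holds for months 1–106. Entering month 107 the balance is £732.88; 4% of the post-interest balance is now below £30.00, so the flat £30.00 minimum applies from here.
From month 107 a fixed £30.00 at rate r clears £732.88 in 33 more payments. Total: 106 + 33 = 139 months.

139 months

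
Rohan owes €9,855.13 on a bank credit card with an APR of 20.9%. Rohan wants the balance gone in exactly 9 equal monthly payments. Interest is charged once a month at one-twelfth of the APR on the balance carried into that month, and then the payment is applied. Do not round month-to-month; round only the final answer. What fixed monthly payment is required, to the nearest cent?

Monthly rate r = 20.9%/12 = 1.74167% = 0.0174167.
Level-payment amortization: P = B₀·r / (1 − (1+r)^(−n)) = 9855.13·0.0174167 / (1 − 1.01742^(−9)).
Denominator 1 − (1+r)^(−9) = 0.143927846.
P = 171.644 / 0.143927846 ≈ 1192.57.

€1,192.57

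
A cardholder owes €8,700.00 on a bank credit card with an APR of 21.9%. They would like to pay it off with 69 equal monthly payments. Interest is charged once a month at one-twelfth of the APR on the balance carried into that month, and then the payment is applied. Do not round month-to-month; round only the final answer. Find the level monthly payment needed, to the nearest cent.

€222.72

Monthly rate r = 21.9%/12 = 1.825% = 0.01825.
Level-payment amortization: P = B₀·r / (1 − (1+r)^(−n)) = 8700.00·0.01825 / (1 − 1.01825^(−69)).
Denominator 1 − (1+r)^(−69) = 0.712892124.
P = 158.775 / 0.712892124 ≈ 222.72.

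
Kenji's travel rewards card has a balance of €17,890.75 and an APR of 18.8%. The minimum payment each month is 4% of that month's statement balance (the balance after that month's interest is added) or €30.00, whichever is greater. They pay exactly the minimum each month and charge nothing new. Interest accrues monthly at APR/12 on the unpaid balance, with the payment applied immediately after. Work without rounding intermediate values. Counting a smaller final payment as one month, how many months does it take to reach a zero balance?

158 months

Monthly rate r = 18.8%/12 = 1.56667% = 0.0156667.
While 4% of the post-interest balance exceeds €30.00, each month B ← (B·(1+r))·(1 − 0.04), i.e. B shrinks by the factor (1+r)·0.96 = 0.97504.
This holds for months 1–127. Entering month 128 the balance is €721.90; 4% of the post-interest balance is now below €30.00, so the flat €30.00 minimum applies from here.
From month 128 a fixed €30.00 at rate r clears €721.90 in 31 more payments. Total: 127 + 31 = 158 months.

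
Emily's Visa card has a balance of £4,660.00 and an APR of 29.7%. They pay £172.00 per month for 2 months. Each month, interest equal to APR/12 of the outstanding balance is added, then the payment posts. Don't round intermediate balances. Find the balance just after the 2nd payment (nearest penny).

Monthly rate r = 29.7%/12 = 2.475% = 0.02475.
Each month: B ← B·(1+r) − £172.00.
Month 1: interest £115.33; balance after payment £4,603.34.
Month 2: interest £113.93; balance after payment £4,545.27.

£4,545.27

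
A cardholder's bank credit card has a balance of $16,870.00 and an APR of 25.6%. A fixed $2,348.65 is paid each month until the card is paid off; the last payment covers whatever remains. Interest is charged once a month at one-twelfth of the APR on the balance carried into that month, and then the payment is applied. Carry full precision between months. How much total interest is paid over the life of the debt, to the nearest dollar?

Monthly rate r = 25.6%/12 = 2.13333% = 0.0213333.
Payoff takes n = ⌈−ln(1 − rB₀/P)/ln(1+r)⌉ = ⌈7.880⌉ = 8 payments; the last is $2,068.59.
Total paid = 7·$2,348.65 + $2,068.59 = $18,509.14.
Total interest = total paid − principal = $18,509.14 − $16,870.00 = $1,639.14.

$1,639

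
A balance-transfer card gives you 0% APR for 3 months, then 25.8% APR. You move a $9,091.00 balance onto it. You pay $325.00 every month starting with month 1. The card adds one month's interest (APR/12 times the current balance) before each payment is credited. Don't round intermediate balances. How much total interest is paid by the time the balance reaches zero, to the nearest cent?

$3,646.03

Promo months 1–3 at r₀ = 0%/12 = 0; months 4+ at r₁ = 25.8%/12 = 0.0215.
After month 3 (no interest yet): B = $9,091.00 − 3·$325.00 = $8,116.00.
Then at r₁ with $325.00/mo: n₂ = −ln(1 − r₁·B/P)/ln(1+r₁) ≈ 36.19 → 37 more payments.
Total paid = 39·$325.00 + $62.03 = $12,737.03; interest = $12,737.03 − $9,091.00 = $3,646.03.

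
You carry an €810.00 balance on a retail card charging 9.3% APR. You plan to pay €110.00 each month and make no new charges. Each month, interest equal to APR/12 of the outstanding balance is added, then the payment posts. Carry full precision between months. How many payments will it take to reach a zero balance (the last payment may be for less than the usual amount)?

8 months

Monthly rate r = 9.3%/12 = 0.775% = 0.00775.
Recurrence: B ← B·(1+r) − €110.00.
Month 1: interest €6.28; balance after payment €706.28.
Month 2: interest €5.47; balance after payment €601.75.
Closed form: n = −ln(1 − rB₀/P)/ln(1+r) = −ln(0.94293)/ln(1.00775) ≈ 7.611, so the balance reaches zero during payment 8.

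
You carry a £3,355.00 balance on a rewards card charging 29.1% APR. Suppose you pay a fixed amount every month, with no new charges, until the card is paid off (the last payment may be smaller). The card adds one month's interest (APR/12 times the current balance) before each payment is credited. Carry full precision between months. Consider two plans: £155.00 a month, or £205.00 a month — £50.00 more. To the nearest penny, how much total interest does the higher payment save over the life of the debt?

£488.21

Monthly rate r = 29.1%/12 = 2.425% = 0.02425.
At £155.00/mo: n = ⌈−ln(1 − rB₀/P)/ln(1+r)⌉ = 32 payments (last £9.42); total interest = total paid − £3,355.00 = £1,459.42.
At £205.00/mo: 22 payments (last £21.21); total interest £971.21.
Interest saved = £1,459.42 − £971.21 = £488.21.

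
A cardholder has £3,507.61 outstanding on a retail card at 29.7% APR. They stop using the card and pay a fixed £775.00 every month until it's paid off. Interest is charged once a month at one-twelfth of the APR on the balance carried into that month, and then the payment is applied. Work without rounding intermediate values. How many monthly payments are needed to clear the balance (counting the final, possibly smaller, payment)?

Monthly rate r = 29.7%/12 = 2.475% = 0.02475.
Recurrence: B ← B·(1+r) − £775.00.
Month 1: interest £86.81; balance after payment £2,819.42.
Month 2: interest £69.78; balance after payment £2,114.20.
Month 3: interest £52.33; balance after payment £1,391.53.
Month 4: interest £34.44; balance after payment £650.97.
Month 5: interest £16.11; balance after payment £0.00.

5 months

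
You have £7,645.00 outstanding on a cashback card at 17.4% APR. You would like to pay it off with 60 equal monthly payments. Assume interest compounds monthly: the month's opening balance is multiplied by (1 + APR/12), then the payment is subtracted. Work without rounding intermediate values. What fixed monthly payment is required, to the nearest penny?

£191.65

Monthly rate r = 17.4%/12 = 1.45% = 0.0145.
Level-payment amortization: P = B₀·r / (1 − (1+r)^(−n)) = 7645.00·0.0145 / (1 − 1.0145^(−60)).
Denominator 1 − (1+r)^(−60) = 0.578422991.
P = 110.852 / 0.578422991 ≈ 191.65.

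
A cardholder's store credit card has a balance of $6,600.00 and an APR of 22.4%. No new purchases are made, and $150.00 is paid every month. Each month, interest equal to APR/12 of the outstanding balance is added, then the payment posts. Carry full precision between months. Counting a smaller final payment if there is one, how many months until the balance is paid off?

Monthly rate r = 22.4%/12 = 1.86667% = 0.0186667.
Recurrence: B ← B·(1+r) − $150.00.
Month 1: interest $123.20; balance after payment $6,573.20.
Month 2: interest $122.70; balance after payment $6,545.90.
Closed form: n = −ln(1 − rB₀/P)/ln(1+r) = −ln(0.17867)/ln(1.01867) ≈ 93.121, so the balance reaches zero during payment 94.

94 months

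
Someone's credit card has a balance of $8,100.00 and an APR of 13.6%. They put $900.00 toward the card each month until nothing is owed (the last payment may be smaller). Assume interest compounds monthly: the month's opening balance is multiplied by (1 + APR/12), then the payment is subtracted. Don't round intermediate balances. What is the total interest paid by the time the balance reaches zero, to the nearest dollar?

Monthly rate r = 13.6%/12 = 1.13333% = 0.0113333.
Payoff takes n = ⌈−ln(1 − rB₀/P)/ln(1+r)⌉ = ⌈9.547⌉ = 10 payments; the last is $493.11.
Total paid = 9·$900.00 + $493.11 = $8,593.11.
Total interest = total paid − principal = $8,593.11 − $8,100.00 = $493.11.

$493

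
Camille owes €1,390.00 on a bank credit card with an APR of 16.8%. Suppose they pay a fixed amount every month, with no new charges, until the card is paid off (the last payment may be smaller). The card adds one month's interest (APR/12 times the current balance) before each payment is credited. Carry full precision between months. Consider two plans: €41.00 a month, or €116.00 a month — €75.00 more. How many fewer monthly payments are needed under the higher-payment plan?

33 fewer payments

Monthly rate r = 16.8%/12 = 1.4% = 0.014.
At €41.00/mo: n = ⌈−ln(1 − rB₀/P)/ln(1+r)⌉ = 47 payments (last €12.23); total interest = total paid − €1,390.00 = €508.23.
At €116.00/mo: 14 payments (last €24.29); total interest €142.29.
Payments saved = 47 − 14 = 33.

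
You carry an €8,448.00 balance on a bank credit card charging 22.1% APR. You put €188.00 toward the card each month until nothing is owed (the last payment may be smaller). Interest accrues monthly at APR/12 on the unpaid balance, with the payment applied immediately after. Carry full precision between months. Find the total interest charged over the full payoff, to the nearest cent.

€9,660.88

Monthly rate r = 22.1%/12 = 1.84167% = 0.0184167.
Payoff takes n = ⌈−ln(1 − rB₀/P)/ln(1+r)⌉ = ⌈96.322⌉ = 97 payments; the last is €60.88.
Total paid = 96·€188.00 + €60.88 = €18,108.88.
Total interest = total paid − principal = €18,108.88 − €8,448.00 = €9,660.88.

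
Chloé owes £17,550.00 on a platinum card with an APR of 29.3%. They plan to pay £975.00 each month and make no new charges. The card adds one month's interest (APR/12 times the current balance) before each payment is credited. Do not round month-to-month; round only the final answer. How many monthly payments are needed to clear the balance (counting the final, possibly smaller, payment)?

24 payments

Monthly rate r = 29.3%/12 = 2.44167% = 0.0244167.
Recurrence: B ← B·(1+r) − £975.00.
Month 1: interest £428.51; balance after payment £17,003.51.
Month 2: interest £415.17; balance after payment £16,443.68.
Closed form: n = −ln(1 − rB₀/P)/ln(1+r) = −ln(0.5605)/ln(1.02442) ≈ 23.999, so the balance reaches zero during payment 24.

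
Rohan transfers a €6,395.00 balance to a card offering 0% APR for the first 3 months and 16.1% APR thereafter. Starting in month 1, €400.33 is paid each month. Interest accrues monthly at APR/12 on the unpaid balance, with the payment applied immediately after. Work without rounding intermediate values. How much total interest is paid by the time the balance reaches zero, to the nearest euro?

Promo months 1–3 at r₀ = 0%/12 = 0; months 4+ at r₁ = 16.1%/12 = 0.0134167.
After month 3 (no interest yet): B = €6,395.00 − 3·€400.33 = €5,194.01.
Then at r₁ with €400.33/mo: n₂ = −ln(1 − r₁·B/P)/ln(1+r₁) ≈ 14.35 → 15 more payments.
Total paid = 17·€400.33 + €140.69 = €6,946.30; interest = €6,946.30 − €6,395.00 = €551.30.

€551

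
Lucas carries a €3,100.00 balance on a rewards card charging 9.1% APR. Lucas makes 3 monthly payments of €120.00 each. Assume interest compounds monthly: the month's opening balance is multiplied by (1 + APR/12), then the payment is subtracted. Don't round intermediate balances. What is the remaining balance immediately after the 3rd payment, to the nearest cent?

Monthly rate r = 9.1%/12 = 0.758333% = 0.00758333.
Each month: B ← B·(1+r) − €120.00.
Month 1: interest €23.51; balance after payment €3,003.51.
Month 2: interest €22.78; balance after payment €2,906.28.
Month 3: interest €22.04; balance after payment €2,808.32.

€2,808.32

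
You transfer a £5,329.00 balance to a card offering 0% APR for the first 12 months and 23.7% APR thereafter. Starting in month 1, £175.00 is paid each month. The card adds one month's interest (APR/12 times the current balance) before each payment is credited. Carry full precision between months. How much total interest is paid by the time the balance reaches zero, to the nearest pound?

£827

Promo months 1–12 at r₀ = 0%/12 = 0; months 13+ at r₁ = 23.7%/12 = 0.01975.
After month 12 (no interest yet): B = £5,329.00 − 12·£175.00 = £3,229.00.
Then at r₁ with £175.00/mo: n₂ = −ln(1 − r₁·B/P)/ln(1+r₁) ≈ 23.17 → 24 more payments.
Total paid = 35·£175.00 + £30.56 = £6,155.56; interest = £6,155.56 − £5,329.00 = £826.56.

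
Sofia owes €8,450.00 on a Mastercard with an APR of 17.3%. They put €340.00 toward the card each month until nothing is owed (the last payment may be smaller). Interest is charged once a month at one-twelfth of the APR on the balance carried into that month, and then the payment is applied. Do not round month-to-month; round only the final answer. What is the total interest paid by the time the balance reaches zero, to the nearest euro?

Monthly rate r = 17.3%/12 = 1.44167% = 0.0144167.
Payoff takes n = ⌈−ln(1 − rB₀/P)/ln(1+r)⌉ = ⌈30.993⌉ = 31 payments; the last is €337.72.
Total paid = 30·€340.00 + €337.72 = €10,537.72.
Total interest = total paid − principal = €10,537.72 − €8,450.00 = €2,087.72.

€2,088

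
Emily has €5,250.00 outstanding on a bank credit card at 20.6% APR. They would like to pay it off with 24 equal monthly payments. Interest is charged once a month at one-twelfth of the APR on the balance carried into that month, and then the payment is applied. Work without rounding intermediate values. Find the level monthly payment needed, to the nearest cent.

Monthly rate r = 20.6%/12 = 1.71667% = 0.0171667.
Level-payment amortization: P = B₀·r / (1 − (1+r)^(−n)) = 5250.00·0.0171667 / (1 − 1.01717^(−24)).
Denominator 1 − (1+r)^(−24) = 0.335355936.
P = 90.125 / 0.335355936 ≈ 268.74.

€268.74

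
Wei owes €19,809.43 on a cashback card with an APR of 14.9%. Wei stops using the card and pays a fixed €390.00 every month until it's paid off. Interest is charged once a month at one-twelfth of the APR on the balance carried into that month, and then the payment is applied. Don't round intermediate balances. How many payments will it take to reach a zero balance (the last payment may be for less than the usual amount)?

Monthly rate r = 14.9%/12 = 1.24167% = 0.0124167.
Recurrence: B ← B·(1+r) − €390.00.
Month 1: interest €245.97; balance after payment €19,665.40.
Month 2: interest €244.18; balance after payment €19,519.58.
Closed form: n = −ln(1 − rB₀/P)/ln(1+r) = −ln(0.36932)/ln(1.01242) ≈ 80.720, so the balance reaches zero during payment 81.

81 payments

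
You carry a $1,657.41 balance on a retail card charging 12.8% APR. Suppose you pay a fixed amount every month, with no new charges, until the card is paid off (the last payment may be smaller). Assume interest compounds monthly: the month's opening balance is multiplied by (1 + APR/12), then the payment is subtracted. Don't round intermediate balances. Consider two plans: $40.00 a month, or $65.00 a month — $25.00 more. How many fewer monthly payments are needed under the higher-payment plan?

25 fewer payments

Monthly rate r = 12.8%/12 = 1.06667% = 0.0106667.
At $40.00/mo: n = ⌈−ln(1 − rB₀/P)/ln(1+r)⌉ = 55 payments (last $39.23); total interest = total paid − $1,657.41 = $541.82.
At $65.00/mo: 30 payments (last $59.69); total interest $287.28.
Payments saved = 55 − 30 = 25.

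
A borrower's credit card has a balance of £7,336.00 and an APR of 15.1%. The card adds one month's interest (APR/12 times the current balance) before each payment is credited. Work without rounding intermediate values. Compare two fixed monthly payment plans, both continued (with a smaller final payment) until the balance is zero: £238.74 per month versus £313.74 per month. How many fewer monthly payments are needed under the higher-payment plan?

12 fewer payments

Monthly rate r = 15.1%/12 = 1.25833% = 0.0125833.
At £238.74/mo: n = ⌈−ln(1 − rB₀/P)/ln(1+r)⌉ = 40 payments (last £22.06); total interest = total paid − £7,336.00 = £1,996.92.
At £313.74/mo: 28 payments (last £272.05); total interest £1,407.03.
Payments saved = 40 − 28 = 12.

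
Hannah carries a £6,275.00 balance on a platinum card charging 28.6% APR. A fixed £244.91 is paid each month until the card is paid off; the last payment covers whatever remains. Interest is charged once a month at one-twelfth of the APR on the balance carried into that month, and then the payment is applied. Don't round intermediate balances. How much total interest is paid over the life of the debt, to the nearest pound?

£3,533

Monthly rate r = 28.6%/12 = 2.38333% = 0.0238333.
Payoff takes n = ⌈−ln(1 − rB₀/P)/ln(1+r)⌉ = ⌈40.048⌉ = 41 payments; the last is £11.83.
Total paid = 40·£244.91 + £11.83 = £9,808.23.
Total interest = total paid − principal = £9,808.23 − £6,275.00 = £3,533.23.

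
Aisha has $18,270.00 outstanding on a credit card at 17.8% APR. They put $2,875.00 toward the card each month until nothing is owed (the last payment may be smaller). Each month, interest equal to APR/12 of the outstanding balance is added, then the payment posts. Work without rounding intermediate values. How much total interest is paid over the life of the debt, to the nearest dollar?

$1,066

Monthly rate r = 17.8%/12 = 1.48333% = 0.0148333.
Payoff takes n = ⌈−ln(1 − rB₀/P)/ln(1+r)⌉ = ⌈6.724⌉ = 7 payments; the last is $2,085.54.
Total paid = 6·$2,875.00 + $2,085.54 = $19,335.54.
Total interest = total paid − principal = $19,335.54 − $18,270.00 = $1,065.54.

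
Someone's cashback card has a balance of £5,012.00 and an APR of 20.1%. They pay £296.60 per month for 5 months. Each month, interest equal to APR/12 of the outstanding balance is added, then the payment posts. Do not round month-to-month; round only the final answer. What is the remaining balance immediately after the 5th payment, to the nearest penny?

Monthly rate r = 20.1%/12 = 1.675% = 0.01675.
Each month: B ← B·(1+r) − £296.60.
Month 1: interest £83.95; balance after payment £4,799.35.
Month 2: interest £80.39; balance after payment £4,583.14.
Month 3: interest £76.77; balance after payment £4,363.31.
Month 4: interest £73.09; balance after payment £4,139.79.
Month 5: interest £69.34; balance after payment £3,912.53.

£3,912.53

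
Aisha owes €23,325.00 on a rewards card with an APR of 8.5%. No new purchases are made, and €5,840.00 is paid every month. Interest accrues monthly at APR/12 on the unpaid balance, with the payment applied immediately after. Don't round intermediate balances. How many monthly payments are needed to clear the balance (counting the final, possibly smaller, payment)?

5 payments

Monthly rate r = 8.5%/12 = 0.708333% = 0.00708333.
Recurrence: B ← B·(1+r) − €5,840.00.
Month 1: interest €165.22; balance after payment €17,650.22.
Month 2: interest €125.02; balance after payment €11,935.24.
Month 3: interest €84.54; balance after payment €6,179.78.
Month 4: interest €43.77; balance after payment €383.56.
Month 5: interest €2.72; balance after payment €0.00.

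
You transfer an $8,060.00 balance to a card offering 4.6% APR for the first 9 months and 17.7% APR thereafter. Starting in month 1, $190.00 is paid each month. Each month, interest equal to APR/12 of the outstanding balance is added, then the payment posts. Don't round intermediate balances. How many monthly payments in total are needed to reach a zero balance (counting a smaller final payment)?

Promo months 1–9 at r₀ = 4.6%/12 = 0.00383333; months 10+ at r₁ = 17.7%/12 = 0.01475.
After month 9: iterate B ← B·(1+r₀) − $190.00 for 9 months → $6,605.92.
Then at r₁ with $190.00/mo: n₂ = −ln(1 − r₁·B/P)/ln(1+r₁) ≈ 49.11 → 50 more payments.

59 months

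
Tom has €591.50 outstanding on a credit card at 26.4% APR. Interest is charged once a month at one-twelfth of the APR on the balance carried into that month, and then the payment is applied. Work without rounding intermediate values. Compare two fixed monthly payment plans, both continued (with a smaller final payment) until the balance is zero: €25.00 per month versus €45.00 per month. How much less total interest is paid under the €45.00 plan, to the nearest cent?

€138.55

Monthly rate r = 26.4%/12 = 2.2% = 0.022.
At €25.00/mo: n = ⌈−ln(1 − rB₀/P)/ln(1+r)⌉ = 34 payments (last €19.49); total interest = total paid − €591.50 = €252.99.
At €45.00/mo: 16 payments (last €30.94); total interest €114.44.
Interest saved = €252.99 − €114.44 = €138.55.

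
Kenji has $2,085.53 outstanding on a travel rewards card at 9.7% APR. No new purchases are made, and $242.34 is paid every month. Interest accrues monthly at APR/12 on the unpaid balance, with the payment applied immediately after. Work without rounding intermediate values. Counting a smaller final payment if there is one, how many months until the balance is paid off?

9 payments

Monthly rate r = 9.7%/12 = 0.808333% = 0.00808333.
Recurrence: B ← B·(1+r) − $242.34.
Month 1: interest $16.86; balance after payment $1,860.05.
Month 2: interest $15.04; balance after payment $1,632.74.
Closed form: n = −ln(1 − rB₀/P)/ln(1+r) = −ln(0.93044)/ln(1.00808) ≈ 8.956, so the balance reaches zero during payment 9.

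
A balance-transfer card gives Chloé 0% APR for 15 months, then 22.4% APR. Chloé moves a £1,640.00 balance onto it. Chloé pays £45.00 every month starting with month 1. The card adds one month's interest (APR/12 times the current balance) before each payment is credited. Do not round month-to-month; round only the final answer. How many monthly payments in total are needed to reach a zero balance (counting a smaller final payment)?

43 payments

Promo months 1–15 at r₀ = 0%/12 = 0; months 16+ at r₁ = 22.4%/12 = 0.0186667.
After month 15 (no interest yet): B = £1,640.00 − 15·£45.00 = £965.00.
Then at r₁ with £45.00/mo: n₂ = −ln(1 − r₁·B/P)/ln(1+r₁) ≈ 27.65 → 28 more payments.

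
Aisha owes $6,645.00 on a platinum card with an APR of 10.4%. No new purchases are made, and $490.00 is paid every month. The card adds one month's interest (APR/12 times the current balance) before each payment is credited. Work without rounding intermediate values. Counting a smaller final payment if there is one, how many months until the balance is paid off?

Monthly rate r = 10.4%/12 = 0.866667% = 0.00866667.
Recurrence: B ← B·(1+r) − $490.00.
Month 1: interest $57.59; balance after payment $6,212.59.
Month 2: interest $53.84; balance after payment $5,776.43.
Closed form: n = −ln(1 − rB₀/P)/ln(1+r) = −ln(0.88247)/ln(1.00867) ≈ 14.489, so the balance reaches zero during payment 15.

15 payments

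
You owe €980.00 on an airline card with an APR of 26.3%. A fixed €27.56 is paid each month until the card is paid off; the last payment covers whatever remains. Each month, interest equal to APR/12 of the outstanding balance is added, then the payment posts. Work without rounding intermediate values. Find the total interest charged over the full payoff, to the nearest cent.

€940.99

Monthly rate r = 26.3%/12 = 2.19167% = 0.0219167.
Payoff takes n = ⌈−ln(1 − rB₀/P)/ln(1+r)⌉ = ⌈69.700⌉ = 70 payments; the last is €19.35.
Total paid = 69·€27.56 + €19.35 = €1,920.99.
Total interest = total paid − principal = €1,920.99 − €980.00 = €940.99.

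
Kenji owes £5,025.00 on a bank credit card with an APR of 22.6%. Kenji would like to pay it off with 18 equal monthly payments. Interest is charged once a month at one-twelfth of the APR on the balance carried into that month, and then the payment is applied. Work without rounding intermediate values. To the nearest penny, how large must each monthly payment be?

£331.75

Monthly rate r = 22.6%/12 = 1.88333% = 0.0188333.
Level-payment amortization: P = B₀·r / (1 − (1+r)^(−n)) = 5025.00·0.0188333 / (1 − 1.01883^(−18)).
Denominator 1 − (1+r)^(−18) = 0.285267743.
P = 94.6375 / 0.285267743 ≈ 331.75.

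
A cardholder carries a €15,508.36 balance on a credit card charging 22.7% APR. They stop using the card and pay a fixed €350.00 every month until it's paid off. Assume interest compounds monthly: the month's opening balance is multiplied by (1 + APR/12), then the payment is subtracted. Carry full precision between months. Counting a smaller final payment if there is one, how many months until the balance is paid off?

Monthly rate r = 22.7%/12 = 1.89167% = 0.0189167.
Recurrence: B ← B·(1+r) − €350.00.
Month 1: interest €293.37; balance after payment €15,451.73.
Month 2: interest €292.30; balance after payment €15,394.02.
Closed form: n = −ln(1 − rB₀/P)/ln(1+r) = −ln(0.16181)/ln(1.01892) ≈ 97.190, so the balance reaches zero during payment 98.

98 months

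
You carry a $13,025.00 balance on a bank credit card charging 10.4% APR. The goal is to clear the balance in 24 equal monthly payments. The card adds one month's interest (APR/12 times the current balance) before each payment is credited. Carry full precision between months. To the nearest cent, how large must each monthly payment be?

$603.45

Monthly rate r = 10.4%/12 = 0.866667% = 0.00866667.
Level-payment amortization: P = B₀·r / (1 − (1+r)^(−n)) = 13025.00·0.00866667 / (1 − 1.00867^(−24)).
Denominator 1 − (1+r)^(−24) = 0.18706477.
P = 112.883 / 0.18706477 ≈ 603.45.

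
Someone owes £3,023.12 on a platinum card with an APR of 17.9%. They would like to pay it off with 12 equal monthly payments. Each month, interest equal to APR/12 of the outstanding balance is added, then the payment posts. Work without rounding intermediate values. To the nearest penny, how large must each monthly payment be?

£277.02

Monthly rate r = 17.9%/12 = 1.49167% = 0.0149167.
Level-payment amortization: P = B₀·r / (1 − (1+r)^(−n)) = 3023.12·0.0149167 / (1 − 1.01492^(−12)).
Denominator 1 − (1+r)^(−12) = 0.162788111.
P = 45.0949 / 0.162788111 ≈ 277.02.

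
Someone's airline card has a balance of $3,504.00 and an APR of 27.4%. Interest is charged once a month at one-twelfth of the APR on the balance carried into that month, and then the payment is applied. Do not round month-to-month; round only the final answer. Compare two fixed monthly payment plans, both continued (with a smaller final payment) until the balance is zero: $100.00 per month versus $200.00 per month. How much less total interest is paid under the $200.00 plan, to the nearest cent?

Monthly rate r = 27.4%/12 = 2.28333% = 0.0228333.
At $100.00/mo: n = ⌈−ln(1 − rB₀/P)/ln(1+r)⌉ = 72 payments (last $30.81); total interest = total paid − $3,504.00 = $3,626.81.
At $200.00/mo: 23 payments (last $126.39); total interest $1,022.39.
Interest saved = $3,626.81 − $1,022.39 = $2,604.42.

$2,604.42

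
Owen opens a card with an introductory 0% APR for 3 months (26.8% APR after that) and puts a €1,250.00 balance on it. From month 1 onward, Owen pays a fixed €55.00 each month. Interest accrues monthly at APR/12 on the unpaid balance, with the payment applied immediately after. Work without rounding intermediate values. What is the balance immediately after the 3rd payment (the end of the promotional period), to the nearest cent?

€1,085.00

Promo months 1–3 at r₀ = 0%/12 = 0; months 4+ at r₁ = 26.8%/12 = 0.0223333.
After month 3 (no interest yet): B = €1,250.00 − 3·€55.00 = €1,085.00.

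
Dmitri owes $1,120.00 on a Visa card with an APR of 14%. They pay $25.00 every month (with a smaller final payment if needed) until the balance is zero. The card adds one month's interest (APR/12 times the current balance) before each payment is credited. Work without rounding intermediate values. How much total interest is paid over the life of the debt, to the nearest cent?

Monthly rate r = 14%/12 = 1.16667% = 0.0116667.
Payoff takes n = ⌈−ln(1 − rB₀/P)/ln(1+r)⌉ = ⌈63.758⌉ = 64 payments; the last is $18.98.
Total paid = 63·$25.00 + $18.98 = $1,593.98.
Total interest = total paid − principal = $1,593.98 − $1,120.00 = $473.98.

$473.98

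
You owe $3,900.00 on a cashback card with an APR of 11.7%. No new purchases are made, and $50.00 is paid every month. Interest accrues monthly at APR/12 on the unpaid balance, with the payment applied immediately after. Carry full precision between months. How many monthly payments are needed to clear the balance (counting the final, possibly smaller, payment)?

148 months

Monthly rate r = 11.7%/12 = 0.975% = 0.00975.
Recurrence: B ← B·(1+r) − $50.00.
Month 1: interest $38.02; balance after payment $3,888.03.
Month 2: interest $37.91; balance after payment $3,875.93.
Closed form: n = −ln(1 − rB₀/P)/ln(1+r) = −ln(0.2395)/ln(1.00975) ≈ 147.298, so the balance reaches zero during payment 148.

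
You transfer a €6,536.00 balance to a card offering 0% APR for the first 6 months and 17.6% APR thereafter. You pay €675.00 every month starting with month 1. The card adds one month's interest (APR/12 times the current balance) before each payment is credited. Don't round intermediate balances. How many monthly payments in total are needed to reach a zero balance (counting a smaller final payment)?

Promo months 1–6 at r₀ = 0%/12 = 0; months 7+ at r₁ = 17.6%/12 = 0.0146667.
After month 6 (no interest yet): B = €6,536.00 − 6·€675.00 = €2,486.00.
Then at r₁ with €675.00/mo: n₂ = −ln(1 − r₁·B/P)/ln(1+r₁) ≈ 3.81 → 4 more payments.

10 payments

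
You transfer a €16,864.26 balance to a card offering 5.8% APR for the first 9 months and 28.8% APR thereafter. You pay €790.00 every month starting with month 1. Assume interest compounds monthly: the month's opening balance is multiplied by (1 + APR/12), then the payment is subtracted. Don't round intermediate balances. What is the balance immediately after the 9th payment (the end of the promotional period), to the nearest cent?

Promo months 1–9 at r₀ = 5.8%/12 = 0.00483333; months 10+ at r₁ = 28.8%/12 = 0.024.
After month 9: iterate B ← B·(1+r₀) − €790.00 for 9 months → €10,363.18.

€10,363.18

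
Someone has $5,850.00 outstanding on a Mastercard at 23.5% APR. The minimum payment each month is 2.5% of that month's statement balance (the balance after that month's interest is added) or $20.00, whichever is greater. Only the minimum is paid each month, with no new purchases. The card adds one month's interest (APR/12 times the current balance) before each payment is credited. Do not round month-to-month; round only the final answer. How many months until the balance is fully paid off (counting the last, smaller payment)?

Monthly rate r = 23.5%/12 = 1.95833% = 0.0195833.
While 2.5% of the post-interest balance exceeds $20.00, each month B ← (B·(1+r))·(1 − 0.025), i.e. B shrinks by the factor (1+r)·0.975 = 0.99409.
This holds for months 1–340. Entering month 341 the balance is $780.64; 2.5% of the post-interest balance is now below $20.00, so the flat $20.00 minimum applies from here.
From month 341 a fixed $20.00 at rate r clears $780.64 in 75 more payments. Total: 340 + 75 = 415 months.

415 months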